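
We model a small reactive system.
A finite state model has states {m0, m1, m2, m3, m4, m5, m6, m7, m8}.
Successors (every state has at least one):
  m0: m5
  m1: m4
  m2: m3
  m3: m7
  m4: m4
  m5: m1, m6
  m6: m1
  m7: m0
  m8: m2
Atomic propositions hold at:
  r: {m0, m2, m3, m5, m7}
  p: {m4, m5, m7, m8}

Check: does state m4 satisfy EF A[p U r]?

No

A[p U r]: least fixpoint, start Z0 = Sat(r) = {m0, m2, m3, m5, m7}, add states in Sat(p) with every successor in Z. Z1 = {m0, m2, m3, m5, m7, m8}; fixed.
Sat(A[p U r]) = {m0, m2, m3, m5, m7, m8}
EF A[p U r]: least fixpoint, start Z0 = {m0, m2, m3, m5, m7, m8}, add states with some successor in Z. Already a fixed point.
Sat(EF A[p U r]) = {m0, m2, m3, m5, m7, m8}
m4 ∉ Sat(EF A[p U r]) = {m0, m2, m3, m5, m7, m8}, so the formula does not hold at m4.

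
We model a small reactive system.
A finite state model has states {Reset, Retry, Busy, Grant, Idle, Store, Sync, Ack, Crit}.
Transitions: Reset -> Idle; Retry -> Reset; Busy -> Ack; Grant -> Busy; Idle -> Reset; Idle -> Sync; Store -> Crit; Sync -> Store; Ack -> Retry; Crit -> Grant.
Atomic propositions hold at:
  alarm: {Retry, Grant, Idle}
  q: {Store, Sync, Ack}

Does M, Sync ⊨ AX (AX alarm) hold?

Sat(AX alarm) = {s : every successor in {Retry, Grant, Idle}} = {Reset, Ack, Crit}
Sat(AX (AX alarm)) = {s : every successor in {Reset, Ack, Crit}} = {Retry, Busy, Store}
Sync ∉ Sat(AX (AX alarm)) = {Retry, Busy, Store}, so the formula does not hold at Sync.

No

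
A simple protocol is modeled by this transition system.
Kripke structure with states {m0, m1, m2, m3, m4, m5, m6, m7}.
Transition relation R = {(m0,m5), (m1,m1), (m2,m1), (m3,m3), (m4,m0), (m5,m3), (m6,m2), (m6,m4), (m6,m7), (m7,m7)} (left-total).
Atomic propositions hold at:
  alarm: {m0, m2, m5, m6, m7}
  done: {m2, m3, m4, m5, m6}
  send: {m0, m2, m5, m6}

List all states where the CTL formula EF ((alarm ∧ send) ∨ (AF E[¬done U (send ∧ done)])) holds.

Sat(alarm ∧ send) = {m0, m2, m5, m6}
Sat(¬done) = {m0, m1, m7}
Sat(send ∧ done) = {m2, m5, m6}
E[¬done U (send ∧ done)]: least fixpoint, start Z0 = Sat((send ∧ done)) = {m2, m5, m6}, add states in Sat(¬done) with some successor in Z. Z1 = {m0, m2, m5, m6}; fixed.
Sat(E[¬done U (send ∧ done)]) = {m0, m2, m5, m6}
AF E[¬done U (send ∧ done)]: least fixpoint, start Z0 = {m0, m2, m5, m6}, add states with every successor in Z. Z1 = {m0, m2, m4, m5, m6}; fixed.
Sat(AF E[¬done U (send ∧ done)]) = {m0, m2, m4, m5, m6}
Sat((alarm ∧ send) ∨ (AF E[¬done U (send ∧ done)])) = {m0, m2, m4, m5, m6}
EF ((alarm ∧ send) ∨ (AF E[¬done U (send ∧ done)])): least fixpoint, start Z0 = {m0, m2, m4, m5, m6}, add states with some successor in Z. Already a fixed point.
Sat(EF ((alarm ∧ send) ∨ (AF E[¬done U (send ∧ done)]))) = {m0, m2, m4, m5, m6}

{m0, m2, m4, m5, m6}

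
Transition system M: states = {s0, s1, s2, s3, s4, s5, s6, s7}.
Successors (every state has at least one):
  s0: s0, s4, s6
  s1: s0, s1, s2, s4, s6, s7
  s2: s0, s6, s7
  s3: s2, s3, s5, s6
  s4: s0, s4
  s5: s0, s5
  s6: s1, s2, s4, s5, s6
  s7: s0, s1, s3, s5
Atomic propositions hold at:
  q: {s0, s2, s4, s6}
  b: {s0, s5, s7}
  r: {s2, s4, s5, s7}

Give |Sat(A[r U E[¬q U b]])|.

Sat(¬q) = {s1, s3, s5, s7}
E[¬q U b]: least fixpoint, start Z0 = Sat(b) = {s0, s5, s7}, add states in Sat(¬q) with some successor in Z. Z1 = {s0, s1, s3, s5, s7}; fixed.
Sat(E[¬q U b]) = {s0, s1, s3, s5, s7}
A[r U E[¬q U b]]: least fixpoint, start Z0 = Sat(E[¬q U b]) = {s0, s1, s3, s5, s7}, add states in Sat(r) with every successor in Z. Already a fixed point.
Sat(A[r U E[¬q U b]]) = {s0, s1, s3, s5, s7}
|Sat(A[r U E[¬q U b]])| = |{s0, s1, s3, s5, s7}| = 5.

5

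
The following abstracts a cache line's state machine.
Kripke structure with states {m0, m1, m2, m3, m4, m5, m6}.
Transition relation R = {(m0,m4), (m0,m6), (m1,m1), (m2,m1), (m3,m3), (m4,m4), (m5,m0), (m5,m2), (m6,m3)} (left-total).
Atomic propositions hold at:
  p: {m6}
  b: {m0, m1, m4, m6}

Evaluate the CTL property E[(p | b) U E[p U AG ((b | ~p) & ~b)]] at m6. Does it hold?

Sat(p | b) = {m0, m1, m4, m6}
Sat(~p) = {m0, m1, m2, m3, m4, m5}
Sat(b | ~p) = {m0, m1, m2, m3, m4, m5, m6}
Sat(~b) = {m2, m3, m5}
Sat((b | ~p) & ~b) = {m2, m3, m5}
AG ((b | ~p) & ~b): greatest fixpoint, start Z0 = {m2, m3, m5}, keep only states in Sat with every successor in Z. Z1 = {m3}; fixed.
Sat(AG ((b | ~p) & ~b)) = {m3}
E[p U AG ((b | ~p) & ~b)]: least fixpoint, start Z0 = Sat(AG ((b | ~p) & ~b)) = {m3}, add states in Sat(p) with some successor in Z. Z1 = {m3, m6}; fixed.
Sat(E[p U AG ((b | ~p) & ~b)]) = {m3, m6}
E[(p | b) U E[p U AG ((b | ~p) & ~b)]]: least fixpoint, start Z0 = Sat(E[p U AG ((b | ~p) & ~b)]) = {m3, m6}, add states in Sat(p | b) with some successor in Z. Z1 = {m0, m3, m6}; fixed.
Sat(E[(p | b) U E[p U AG ((b | ~p) & ~b)]]) = {m0, m3, m6}
m6 ∈ Sat(E[(p | b) U E[p U AG ((b | ~p) & ~b)]]) = {m0, m3, m6}, so the formula holds at m6.

Yes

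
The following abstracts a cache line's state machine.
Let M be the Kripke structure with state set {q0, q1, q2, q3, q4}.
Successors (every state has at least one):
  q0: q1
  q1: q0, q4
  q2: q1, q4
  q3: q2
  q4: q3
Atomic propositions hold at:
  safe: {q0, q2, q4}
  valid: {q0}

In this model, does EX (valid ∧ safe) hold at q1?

Yes

Sat(valid ∧ safe) = {q0}
Sat(EX (valid ∧ safe)) = {s : some successor in {q0}} = {q1}
q1 ∈ Sat(EX (valid ∧ safe)) = {q1}, so the formula holds at q1.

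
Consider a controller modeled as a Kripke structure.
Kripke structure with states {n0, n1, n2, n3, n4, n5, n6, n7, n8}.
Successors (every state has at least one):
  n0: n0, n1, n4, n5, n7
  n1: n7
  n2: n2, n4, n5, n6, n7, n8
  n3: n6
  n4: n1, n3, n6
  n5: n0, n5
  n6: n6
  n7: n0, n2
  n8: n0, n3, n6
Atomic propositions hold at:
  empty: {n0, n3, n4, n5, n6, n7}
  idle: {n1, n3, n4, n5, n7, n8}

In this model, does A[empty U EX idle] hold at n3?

Sat(EX idle) = {s : some successor in {n1, n3, n4, n5, n7, n8}} = {n0, n1, n2, n4, n5, n8}
A[empty U EX idle]: least fixpoint, start Z0 = Sat(EX idle) = {n0, n1, n2, n4, n5, n8}, add states in Sat(empty) with every successor in Z. Z1 = {n0, n1, n2, n4, n5, n7, n8}; fixed.
Sat(A[empty U EX idle]) = {n0, n1, n2, n4, n5, n7, n8}
n3 ∉ Sat(A[empty U EX idle]) = {n0, n1, n2, n4, n5, n7, n8}, so the formula does not hold at n3.

No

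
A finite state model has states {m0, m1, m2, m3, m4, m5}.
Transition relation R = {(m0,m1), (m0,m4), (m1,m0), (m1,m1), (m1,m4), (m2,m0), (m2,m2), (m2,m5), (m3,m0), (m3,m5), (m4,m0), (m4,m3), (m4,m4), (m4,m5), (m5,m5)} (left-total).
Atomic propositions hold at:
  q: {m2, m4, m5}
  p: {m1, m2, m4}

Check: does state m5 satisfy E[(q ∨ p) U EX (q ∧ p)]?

No

Sat(q ∨ p) = {m1, m2, m4, m5}
Sat(q ∧ p) = {m2, m4}
Sat(EX (q ∧ p)) = {s : some successor in {m2, m4}} = {m0, m1, m2, m4}
E[(q ∨ p) U EX (q ∧ p)]: least fixpoint, start Z0 = Sat(EX (q ∧ p)) = {m0, m1, m2, m4}, add states in Sat(q ∨ p) with some successor in Z. Already a fixed point.
Sat(E[(q ∨ p) U EX (q ∧ p)]) = {m0, m1, m2, m4}
m5 ∉ Sat(E[(q ∨ p) U EX (q ∧ p)]) = {m0, m1, m2, m4}, so the formula does not hold at m5.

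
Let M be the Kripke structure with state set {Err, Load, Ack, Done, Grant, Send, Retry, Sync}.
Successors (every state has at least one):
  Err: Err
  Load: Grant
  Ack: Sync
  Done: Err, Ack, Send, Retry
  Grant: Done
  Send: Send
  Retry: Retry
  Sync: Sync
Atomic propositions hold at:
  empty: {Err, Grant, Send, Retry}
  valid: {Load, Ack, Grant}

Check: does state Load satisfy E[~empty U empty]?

Sat(~empty) = {Load, Ack, Done, Sync}
E[~empty U empty]: least fixpoint, start Z0 = Sat(empty) = {Err, Grant, Send, Retry}, add states in Sat(~empty) with some successor in Z. Z1 = {Err, Load, Done, Grant, Send, Retry}; fixed.
Sat(E[~empty U empty]) = {Err, Load, Done, Grant, Send, Retry}
Load ∈ Sat(E[~empty U empty]) = {Err, Load, Done, Grant, Send, Retry}, so the formula holds at Load.

Yes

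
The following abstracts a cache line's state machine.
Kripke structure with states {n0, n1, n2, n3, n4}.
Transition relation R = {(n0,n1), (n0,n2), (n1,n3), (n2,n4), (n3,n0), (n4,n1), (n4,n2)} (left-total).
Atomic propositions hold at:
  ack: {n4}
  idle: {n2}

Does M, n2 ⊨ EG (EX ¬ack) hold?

Sat(¬ack) = {n0, n1, n2, n3}
Sat(EX ¬ack) = {s : some successor in {n0, n1, n2, n3}} = {n0, n1, n3, n4}
EG (EX ¬ack): greatest fixpoint, start Z0 = {n0, n1, n3, n4}, keep only states in Sat with some successor in Z. Already a fixed point.
Sat(EG (EX ¬ack)) = {n0, n1, n3, n4}
n2 ∉ Sat(EG (EX ¬ack)) = {n0, n1, n3, n4}, so the formula does not hold at n2.

No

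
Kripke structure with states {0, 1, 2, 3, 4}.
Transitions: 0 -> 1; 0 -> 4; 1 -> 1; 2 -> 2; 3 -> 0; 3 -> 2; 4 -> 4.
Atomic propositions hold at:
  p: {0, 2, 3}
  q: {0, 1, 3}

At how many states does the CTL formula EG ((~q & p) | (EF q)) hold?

4

Sat(~q) = {2, 4}
Sat(~q & p) = {2}
EF q: least fixpoint, start Z0 = {0, 1, 3}, add states with some successor in Z. Already a fixed point.
Sat(EF q) = {0, 1, 3}
Sat((~q & p) | (EF q)) = {0, 1, 2, 3}
EG ((~q & p) | (EF q)): greatest fixpoint, start Z0 = {0, 1, 2, 3}, keep only states in Sat with some successor in Z. Already a fixed point.
Sat(EG ((~q & p) | (EF q))) = {0, 1, 2, 3}
|Sat(EG ((~q & p) | (EF q)))| = |{0, 1, 2, 3}| = 4.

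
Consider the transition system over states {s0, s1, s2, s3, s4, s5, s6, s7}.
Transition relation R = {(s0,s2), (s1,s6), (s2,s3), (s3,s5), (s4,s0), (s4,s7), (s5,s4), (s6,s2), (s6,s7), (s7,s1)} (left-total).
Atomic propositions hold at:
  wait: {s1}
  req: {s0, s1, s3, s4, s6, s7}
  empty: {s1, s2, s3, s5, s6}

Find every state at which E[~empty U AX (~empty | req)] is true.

{s0, s1, s2, s4, s5, s7}

Sat(~empty) = {s0, s4, s7}
Sat(~empty | req) = {s0, s1, s3, s4, s6, s7}
Sat(AX (~empty | req)) = {s : every successor in {s0, s1, s3, s4, s6, s7}} = {s1, s2, s4, s5, s7}
E[~empty U AX (~empty | req)]: least fixpoint, start Z0 = Sat(AX (~empty | req)) = {s1, s2, s4, s5, s7}, add states in Sat(~empty) with some successor in Z. Z1 = {s0, s1, s2, s4, s5, s7}; fixed.
Sat(E[~empty U AX (~empty | req)]) = {s0, s1, s2, s4, s5, s7}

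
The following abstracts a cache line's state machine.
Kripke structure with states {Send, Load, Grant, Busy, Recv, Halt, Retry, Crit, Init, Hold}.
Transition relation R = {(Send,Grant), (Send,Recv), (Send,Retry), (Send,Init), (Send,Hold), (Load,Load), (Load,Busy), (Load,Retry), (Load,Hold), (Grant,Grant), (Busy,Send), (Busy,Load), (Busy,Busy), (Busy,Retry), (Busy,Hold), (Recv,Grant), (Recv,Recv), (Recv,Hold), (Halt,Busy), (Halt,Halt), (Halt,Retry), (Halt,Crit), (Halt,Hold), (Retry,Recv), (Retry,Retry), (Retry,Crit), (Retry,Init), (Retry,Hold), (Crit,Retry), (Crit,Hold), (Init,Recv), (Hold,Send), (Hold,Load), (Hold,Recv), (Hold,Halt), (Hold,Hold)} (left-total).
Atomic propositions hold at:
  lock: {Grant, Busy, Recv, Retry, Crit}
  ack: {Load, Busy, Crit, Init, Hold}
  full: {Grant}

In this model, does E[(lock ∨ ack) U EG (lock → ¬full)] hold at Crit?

Yes

Sat(lock ∨ ack) = {Load, Grant, Busy, Recv, Retry, Crit, Init, Hold}
Sat(¬full) = {Send, Load, Busy, Recv, Halt, Retry, Crit, Init, Hold}
Sat(lock → ¬full) = {Send, Load, Busy, Recv, Halt, Retry, Crit, Init, Hold}
EG (lock → ¬full): greatest fixpoint, start Z0 = {Send, Load, Busy, Recv, Halt, Retry, Crit, Init, Hold}, keep only states in Sat with some successor in Z. Already a fixed point.
Sat(EG (lock → ¬full)) = {Send, Load, Busy, Recv, Halt, Retry, Crit, Init, Hold}
E[(lock ∨ ack) U EG (lock → ¬full)]: least fixpoint, start Z0 = Sat(EG (lock → ¬full)) = {Send, Load, Busy, Recv, Halt, Retry, Crit, Init, Hold}, add states in Sat(lock ∨ ack) with some successor in Z. Already a fixed point.
Sat(E[(lock ∨ ack) U EG (lock → ¬full)]) = {Send, Load, Busy, Recv, Halt, Retry, Crit, Init, Hold}
Crit ∈ Sat(E[(lock ∨ ack) U EG (lock → ¬full)]) = {Send, Load, Busy, Recv, Halt, Retry, Crit, Init, Hold}, so the formula holds at Crit.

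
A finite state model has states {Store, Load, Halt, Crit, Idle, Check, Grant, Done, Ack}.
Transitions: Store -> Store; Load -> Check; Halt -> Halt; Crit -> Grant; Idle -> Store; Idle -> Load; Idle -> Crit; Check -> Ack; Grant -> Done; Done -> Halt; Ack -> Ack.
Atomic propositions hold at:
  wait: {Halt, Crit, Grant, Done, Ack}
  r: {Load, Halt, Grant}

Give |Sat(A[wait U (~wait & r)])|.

Sat(~wait) = {Store, Load, Idle, Check}
Sat(~wait & r) = {Load}
A[wait U (~wait & r)]: least fixpoint, start Z0 = Sat((~wait & r)) = {Load}, add states in Sat(wait) with every successor in Z. Already a fixed point.
Sat(A[wait U (~wait & r)]) = {Load}
|Sat(A[wait U (~wait & r)])| = |{Load}| = 1.

1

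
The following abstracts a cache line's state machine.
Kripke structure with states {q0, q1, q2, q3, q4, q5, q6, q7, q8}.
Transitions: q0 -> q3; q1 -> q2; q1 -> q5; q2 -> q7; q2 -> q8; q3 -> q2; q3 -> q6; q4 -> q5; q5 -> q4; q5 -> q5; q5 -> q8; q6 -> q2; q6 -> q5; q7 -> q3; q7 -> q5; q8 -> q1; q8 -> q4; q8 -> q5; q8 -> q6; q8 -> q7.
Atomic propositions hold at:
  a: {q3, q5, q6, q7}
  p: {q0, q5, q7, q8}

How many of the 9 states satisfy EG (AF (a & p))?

3

Sat(a & p) = {q5, q7}
AF (a & p): least fixpoint, start Z0 = {q5, q7}, add states with every successor in Z. Z1 = {q4, q5, q7}; fixed.
Sat(AF (a & p)) = {q4, q5, q7}
EG (AF (a & p)): greatest fixpoint, start Z0 = {q4, q5, q7}, keep only states in Sat with some successor in Z. Already a fixed point.
Sat(EG (AF (a & p))) = {q4, q5, q7}
|Sat(EG (AF (a & p)))| = |{q4, q5, q7}| = 3.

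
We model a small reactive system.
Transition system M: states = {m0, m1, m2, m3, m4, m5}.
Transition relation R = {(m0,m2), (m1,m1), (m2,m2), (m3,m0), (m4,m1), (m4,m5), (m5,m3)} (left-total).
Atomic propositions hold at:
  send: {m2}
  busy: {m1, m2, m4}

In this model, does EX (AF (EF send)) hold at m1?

EF send: least fixpoint, start Z0 = {m2}, add states with some successor in Z. Z1 = {m0, m2}; Z2 = {m0, m2, m3}; Z3 = {m0, m2, m3, m5}; Z4 = {m0, m2, m3, m4, m5}; fixed.
Sat(EF send) = {m0, m2, m3, m4, m5}
AF (EF send): least fixpoint, start Z0 = {m0, m2, m3, m4, m5}, add states with every successor in Z. Already a fixed point.
Sat(AF (EF send)) = {m0, m2, m3, m4, m5}
Sat(EX (AF (EF send))) = {s : some successor in {m0, m2, m3, m4, m5}} = {m0, m2, m3, m4, m5}
m1 ∉ Sat(EX (AF (EF send))) = {m0, m2, m3, m4, m5}, so the formula does not hold at m1.

No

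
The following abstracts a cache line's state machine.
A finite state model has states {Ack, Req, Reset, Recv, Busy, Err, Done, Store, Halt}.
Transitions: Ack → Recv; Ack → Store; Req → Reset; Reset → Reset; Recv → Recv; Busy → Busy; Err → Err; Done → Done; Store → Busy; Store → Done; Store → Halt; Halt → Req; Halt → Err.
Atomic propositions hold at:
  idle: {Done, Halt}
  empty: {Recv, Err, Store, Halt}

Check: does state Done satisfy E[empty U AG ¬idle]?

No

Sat(¬idle) = {Ack, Req, Reset, Recv, Busy, Err, Store}
AG ¬idle: greatest fixpoint, start Z0 = {Ack, Req, Reset, Recv, Busy, Err, Store}, keep only states in Sat with every successor in Z. Z1 = {Ack, Req, Reset, Recv, Busy, Err}; Z2 = {Req, Reset, Recv, Busy, Err}; fixed.
Sat(AG ¬idle) = {Req, Reset, Recv, Busy, Err}
E[empty U AG ¬idle]: least fixpoint, start Z0 = Sat(AG ¬idle) = {Req, Reset, Recv, Busy, Err}, add states in Sat(empty) with some successor in Z. Z1 = {Req, Reset, Recv, Busy, Err, Store, Halt}; fixed.
Sat(E[empty U AG ¬idle]) = {Req, Reset, Recv, Busy, Err, Store, Halt}
Done ∉ Sat(E[empty U AG ¬idle]) = {Req, Reset, Recv, Busy, Err, Store, Halt}, so the formula does not hold at Done.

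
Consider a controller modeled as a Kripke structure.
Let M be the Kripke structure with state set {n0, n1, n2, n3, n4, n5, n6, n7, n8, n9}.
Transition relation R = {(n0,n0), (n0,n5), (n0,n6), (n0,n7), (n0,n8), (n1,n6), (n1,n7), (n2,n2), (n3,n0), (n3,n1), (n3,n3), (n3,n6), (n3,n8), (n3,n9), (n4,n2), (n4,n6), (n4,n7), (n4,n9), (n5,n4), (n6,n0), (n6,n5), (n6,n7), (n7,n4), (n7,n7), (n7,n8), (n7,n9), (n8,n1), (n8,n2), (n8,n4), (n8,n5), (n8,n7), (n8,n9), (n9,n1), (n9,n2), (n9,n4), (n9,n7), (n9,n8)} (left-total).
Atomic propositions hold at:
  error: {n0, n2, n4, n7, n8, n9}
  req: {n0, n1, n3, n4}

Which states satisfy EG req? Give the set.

{n0, n3}

EG req: greatest fixpoint, start Z0 = {n0, n1, n3, n4}, keep only states in Sat with some successor in Z. Z1 = {n0, n3}; fixed.
Sat(EG req) = {n0, n3}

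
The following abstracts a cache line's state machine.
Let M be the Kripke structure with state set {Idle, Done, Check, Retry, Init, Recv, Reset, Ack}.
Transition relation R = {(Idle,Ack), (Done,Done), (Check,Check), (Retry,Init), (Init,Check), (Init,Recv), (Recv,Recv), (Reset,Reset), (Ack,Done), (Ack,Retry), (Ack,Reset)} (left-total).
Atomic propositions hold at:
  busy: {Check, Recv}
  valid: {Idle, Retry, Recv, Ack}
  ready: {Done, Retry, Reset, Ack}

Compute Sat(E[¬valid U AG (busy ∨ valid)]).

Sat(¬valid) = {Done, Check, Init, Reset}
Sat(busy ∨ valid) = {Idle, Check, Retry, Recv, Ack}
AG (busy ∨ valid): greatest fixpoint, start Z0 = {Idle, Check, Retry, Recv, Ack}, keep only states in Sat with every successor in Z. Z1 = {Idle, Check, Recv}; Z2 = {Check, Recv}; fixed.
Sat(AG (busy ∨ valid)) = {Check, Recv}
E[¬valid U AG (busy ∨ valid)]: least fixpoint, start Z0 = Sat(AG (busy ∨ valid)) = {Check, Recv}, add states in Sat(¬valid) with some successor in Z. Z1 = {Check, Init, Recv}; fixed.
Sat(E[¬valid U AG (busy ∨ valid)]) = {Check, Init, Recv}

{Check, Init, Recv}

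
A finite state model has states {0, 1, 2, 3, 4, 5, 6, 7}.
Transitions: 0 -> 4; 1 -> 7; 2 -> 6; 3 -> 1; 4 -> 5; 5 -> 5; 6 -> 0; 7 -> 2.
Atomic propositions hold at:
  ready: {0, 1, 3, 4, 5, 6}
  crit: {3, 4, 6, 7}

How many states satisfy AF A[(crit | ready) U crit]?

Sat(crit | ready) = {0, 1, 3, 4, 5, 6, 7}
A[(crit | ready) U crit]: least fixpoint, start Z0 = Sat(crit) = {3, 4, 6, 7}, add states in Sat(crit | ready) with every successor in Z. Z1 = {0, 1, 3, 4, 6, 7}; fixed.
Sat(A[(crit | ready) U crit]) = {0, 1, 3, 4, 6, 7}
AF A[(crit | ready) U crit]: least fixpoint, start Z0 = {0, 1, 3, 4, 6, 7}, add states with every successor in Z. Z1 = {0, 1, 2, 3, 4, 6, 7}; fixed.
Sat(AF A[(crit | ready) U crit]) = {0, 1, 2, 3, 4, 6, 7}
|Sat(AF A[(crit | ready) U crit])| = |{0, 1, 2, 3, 4, 6, 7}| = 7.

7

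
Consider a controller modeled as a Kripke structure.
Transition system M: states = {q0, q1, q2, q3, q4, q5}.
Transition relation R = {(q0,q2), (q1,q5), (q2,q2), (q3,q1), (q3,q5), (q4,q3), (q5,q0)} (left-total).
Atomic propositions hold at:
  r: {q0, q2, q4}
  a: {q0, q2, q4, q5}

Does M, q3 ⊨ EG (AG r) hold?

AG r: greatest fixpoint, start Z0 = {q0, q2, q4}, keep only states in Sat with every successor in Z. Z1 = {q0, q2}; fixed.
Sat(AG r) = {q0, q2}
EG (AG r): greatest fixpoint, start Z0 = {q0, q2}, keep only states in Sat with some successor in Z. Already a fixed point.
Sat(EG (AG r)) = {q0, q2}
q3 ∉ Sat(EG (AG r)) = {q0, q2}, so the formula does not hold at q3.

No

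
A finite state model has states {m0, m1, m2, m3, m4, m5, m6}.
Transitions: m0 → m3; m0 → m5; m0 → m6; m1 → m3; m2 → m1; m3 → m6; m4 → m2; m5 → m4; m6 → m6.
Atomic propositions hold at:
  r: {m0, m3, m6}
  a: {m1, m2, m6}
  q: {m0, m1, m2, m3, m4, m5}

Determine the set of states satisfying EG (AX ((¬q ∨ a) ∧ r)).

Sat(¬q) = {m6}
Sat(¬q ∨ a) = {m1, m2, m6}
Sat((¬q ∨ a) ∧ r) = {m6}
Sat(AX ((¬q ∨ a) ∧ r)) = {s : every successor in {m6}} = {m3, m6}
EG (AX ((¬q ∨ a) ∧ r)): greatest fixpoint, start Z0 = {m3, m6}, keep only states in Sat with some successor in Z. Already a fixed point.
Sat(EG (AX ((¬q ∨ a) ∧ r))) = {m3, m6}

{m3, m6}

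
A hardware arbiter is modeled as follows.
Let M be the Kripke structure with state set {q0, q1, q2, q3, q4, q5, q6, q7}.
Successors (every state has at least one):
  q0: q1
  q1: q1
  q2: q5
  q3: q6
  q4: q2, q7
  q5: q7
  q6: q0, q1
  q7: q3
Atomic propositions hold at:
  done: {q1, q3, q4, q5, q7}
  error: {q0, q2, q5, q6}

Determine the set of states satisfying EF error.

{q0, q2, q3, q4, q5, q6, q7}

EF error: least fixpoint, start Z0 = {q0, q2, q5, q6}, add states with some successor in Z. Z1 = {q0, q2, q3, q4, q5, q6}; Z2 = {q0, q2, q3, q4, q5, q6, q7}; fixed.
Sat(EF error) = {q0, q2, q3, q4, q5, q6, q7}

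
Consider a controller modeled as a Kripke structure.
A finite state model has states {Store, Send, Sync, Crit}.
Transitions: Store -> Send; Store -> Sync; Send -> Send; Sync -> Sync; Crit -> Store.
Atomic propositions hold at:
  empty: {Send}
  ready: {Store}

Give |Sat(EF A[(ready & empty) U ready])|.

Sat(ready & empty) = ∅
A[(ready & empty) U ready]: least fixpoint, start Z0 = Sat(ready) = {Store}, add states in Sat(ready & empty) with every successor in Z. Already a fixed point.
Sat(A[(ready & empty) U ready]) = {Store}
EF A[(ready & empty) U ready]: least fixpoint, start Z0 = {Store}, add states with some successor in Z. Z1 = {Store, Crit}; fixed.
Sat(EF A[(ready & empty) U ready]) = {Store, Crit}
|Sat(EF A[(ready & empty) U ready])| = |{Store, Crit}| = 2.

2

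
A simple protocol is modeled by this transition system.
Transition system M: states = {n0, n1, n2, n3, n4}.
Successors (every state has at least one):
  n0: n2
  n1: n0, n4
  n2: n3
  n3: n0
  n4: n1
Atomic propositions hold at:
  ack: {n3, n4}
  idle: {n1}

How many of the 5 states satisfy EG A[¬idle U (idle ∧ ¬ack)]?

2

Sat(¬idle) = {n0, n2, n3, n4}
Sat(¬ack) = {n0, n1, n2}
Sat(idle ∧ ¬ack) = {n1}
A[¬idle U (idle ∧ ¬ack)]: least fixpoint, start Z0 = Sat((idle ∧ ¬ack)) = {n1}, add states in Sat(¬idle) with every successor in Z. Z1 = {n1, n4}; fixed.
Sat(A[¬idle U (idle ∧ ¬ack)]) = {n1, n4}
EG A[¬idle U (idle ∧ ¬ack)]: greatest fixpoint, start Z0 = {n1, n4}, keep only states in Sat with some successor in Z. Already a fixed point.
Sat(EG A[¬idle U (idle ∧ ¬ack)]) = {n1, n4}
|Sat(EG A[¬idle U (idle ∧ ¬ack)])| = |{n1, n4}| = 2.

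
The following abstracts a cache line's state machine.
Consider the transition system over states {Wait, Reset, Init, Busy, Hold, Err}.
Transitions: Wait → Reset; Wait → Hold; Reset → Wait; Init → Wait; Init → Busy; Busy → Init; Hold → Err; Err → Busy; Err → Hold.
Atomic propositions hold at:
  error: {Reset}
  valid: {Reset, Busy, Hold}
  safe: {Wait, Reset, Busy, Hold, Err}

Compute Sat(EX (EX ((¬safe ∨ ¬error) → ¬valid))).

Sat(¬safe) = {Init}
Sat(¬error) = {Wait, Init, Busy, Hold, Err}
Sat(¬safe ∨ ¬error) = {Wait, Init, Busy, Hold, Err}
Sat(¬valid) = {Wait, Init, Err}
Sat((¬safe ∨ ¬error) → ¬valid) = {Wait, Reset, Init, Err}
Sat(EX ((¬safe ∨ ¬error) → ¬valid)) = {s : some successor in {Wait, Reset, Init, Err}} = {Wait, Reset, Init, Busy, Hold}
Sat(EX (EX ((¬safe ∨ ¬error) → ¬valid))) = {s : some successor in {Wait, Reset, Init, Busy, Hold}} = {Wait, Reset, Init, Busy, Err}

{Wait, Reset, Init, Busy, Err}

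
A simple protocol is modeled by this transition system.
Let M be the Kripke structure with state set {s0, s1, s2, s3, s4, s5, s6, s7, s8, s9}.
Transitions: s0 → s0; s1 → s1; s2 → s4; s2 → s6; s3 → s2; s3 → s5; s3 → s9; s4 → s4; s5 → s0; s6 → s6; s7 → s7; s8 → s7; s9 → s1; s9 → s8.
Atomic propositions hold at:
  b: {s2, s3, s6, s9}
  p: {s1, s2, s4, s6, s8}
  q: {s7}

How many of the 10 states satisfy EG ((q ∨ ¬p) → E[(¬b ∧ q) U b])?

Sat(¬p) = {s0, s3, s5, s7, s9}
Sat(q ∨ ¬p) = {s0, s3, s5, s7, s9}
Sat(¬b) = {s0, s1, s4, s5, s7, s8}
Sat(¬b ∧ q) = {s7}
E[(¬b ∧ q) U b]: least fixpoint, start Z0 = Sat(b) = {s2, s3, s6, s9}, add states in Sat(¬b ∧ q) with some successor in Z. Already a fixed point.
Sat(E[(¬b ∧ q) U b]) = {s2, s3, s6, s9}
Sat((q ∨ ¬p) → E[(¬b ∧ q) U b]) = {s1, s2, s3, s4, s6, s8, s9}
EG ((q ∨ ¬p) → E[(¬b ∧ q) U b]): greatest fixpoint, start Z0 = {s1, s2, s3, s4, s6, s8, s9}, keep only states in Sat with some successor in Z. Z1 = {s1, s2, s3, s4, s6, s9}; fixed.
Sat(EG ((q ∨ ¬p) → E[(¬b ∧ q) U b])) = {s1, s2, s3, s4, s6, s9}
|Sat(EG ((q ∨ ¬p) → E[(¬b ∧ q) U b]))| = |{s1, s2, s3, s4, s6, s9}| = 6.

6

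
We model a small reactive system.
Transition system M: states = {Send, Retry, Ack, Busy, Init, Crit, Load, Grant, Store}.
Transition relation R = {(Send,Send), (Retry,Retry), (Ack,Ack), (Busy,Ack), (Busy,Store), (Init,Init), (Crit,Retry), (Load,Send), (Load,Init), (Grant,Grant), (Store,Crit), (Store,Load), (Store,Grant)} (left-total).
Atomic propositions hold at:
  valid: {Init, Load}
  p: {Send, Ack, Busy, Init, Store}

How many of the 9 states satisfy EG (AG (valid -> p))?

6

Sat(valid -> p) = {Send, Retry, Ack, Busy, Init, Crit, Grant, Store}
AG (valid -> p): greatest fixpoint, start Z0 = {Send, Retry, Ack, Busy, Init, Crit, Grant, Store}, keep only states in Sat with every successor in Z. Z1 = {Send, Retry, Ack, Busy, Init, Crit, Grant}; Z2 = {Send, Retry, Ack, Init, Crit, Grant}; fixed.
Sat(AG (valid -> p)) = {Send, Retry, Ack, Init, Crit, Grant}
EG (AG (valid -> p)): greatest fixpoint, start Z0 = {Send, Retry, Ack, Init, Crit, Grant}, keep only states in Sat with some successor in Z. Already a fixed point.
Sat(EG (AG (valid -> p))) = {Send, Retry, Ack, Init, Crit, Grant}
|Sat(EG (AG (valid -> p)))| = |{Send, Retry, Ack, Init, Crit, Grant}| = 6.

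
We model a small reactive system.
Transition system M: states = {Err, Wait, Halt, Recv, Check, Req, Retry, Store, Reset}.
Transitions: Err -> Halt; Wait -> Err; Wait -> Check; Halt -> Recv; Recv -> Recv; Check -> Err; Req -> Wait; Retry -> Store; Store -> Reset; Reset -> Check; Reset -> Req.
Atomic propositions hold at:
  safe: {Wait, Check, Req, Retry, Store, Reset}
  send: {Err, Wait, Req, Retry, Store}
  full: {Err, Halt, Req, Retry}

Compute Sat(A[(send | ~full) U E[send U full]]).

Sat(~full) = {Wait, Recv, Check, Store, Reset}
Sat(send | ~full) = {Err, Wait, Recv, Check, Req, Retry, Store, Reset}
E[send U full]: least fixpoint, start Z0 = Sat(full) = {Err, Halt, Req, Retry}, add states in Sat(send) with some successor in Z. Z1 = {Err, Wait, Halt, Req, Retry}; fixed.
Sat(E[send U full]) = {Err, Wait, Halt, Req, Retry}
A[(send | ~full) U E[send U full]]: least fixpoint, start Z0 = Sat(E[send U full]) = {Err, Wait, Halt, Req, Retry}, add states in Sat(send | ~full) with every successor in Z. Z1 = {Err, Wait, Halt, Check, Req, Retry}; Z2 = {Err, Wait, Halt, Check, Req, Retry, Reset}; Z3 = {Err, Wait, Halt, Check, Req, Retry, Store, Reset}; fixed.
Sat(A[(send | ~full) U E[send U full]]) = {Err, Wait, Halt, Check, Req, Retry, Store, Reset}

{Err, Wait, Halt, Check, Req, Retry, Store, Reset}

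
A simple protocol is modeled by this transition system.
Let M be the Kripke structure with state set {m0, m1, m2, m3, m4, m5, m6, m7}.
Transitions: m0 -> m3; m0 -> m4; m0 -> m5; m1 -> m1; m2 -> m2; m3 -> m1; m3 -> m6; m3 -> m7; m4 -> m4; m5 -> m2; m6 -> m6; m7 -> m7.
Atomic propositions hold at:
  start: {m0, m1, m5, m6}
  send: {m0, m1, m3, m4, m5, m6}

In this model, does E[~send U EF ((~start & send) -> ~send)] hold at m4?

No

Sat(~send) = {m2, m7}
Sat(~start) = {m2, m3, m4, m7}
Sat(~start & send) = {m3, m4}
Sat((~start & send) -> ~send) = {m0, m1, m2, m5, m6, m7}
EF ((~start & send) -> ~send): least fixpoint, start Z0 = {m0, m1, m2, m5, m6, m7}, add states with some successor in Z. Z1 = {m0, m1, m2, m3, m5, m6, m7}; fixed.
Sat(EF ((~start & send) -> ~send)) = {m0, m1, m2, m3, m5, m6, m7}
E[~send U EF ((~start & send) -> ~send)]: least fixpoint, start Z0 = Sat(EF ((~start & send) -> ~send)) = {m0, m1, m2, m3, m5, m6, m7}, add states in Sat(~send) with some successor in Z. Already a fixed point.
Sat(E[~send U EF ((~start & send) -> ~send)]) = {m0, m1, m2, m3, m5, m6, m7}
m4 ∉ Sat(E[~send U EF ((~start & send) -> ~send)]) = {m0, m1, m2, m3, m5, m6, m7}, so the formula does not hold at m4.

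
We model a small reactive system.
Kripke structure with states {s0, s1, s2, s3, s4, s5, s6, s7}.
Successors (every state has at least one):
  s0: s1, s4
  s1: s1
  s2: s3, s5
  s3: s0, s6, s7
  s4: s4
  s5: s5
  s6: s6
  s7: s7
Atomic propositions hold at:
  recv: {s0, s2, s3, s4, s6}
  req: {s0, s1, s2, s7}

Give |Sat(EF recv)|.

EF recv: least fixpoint, start Z0 = {s0, s2, s3, s4, s6}, add states with some successor in Z. Already a fixed point.
Sat(EF recv) = {s0, s2, s3, s4, s6}
|Sat(EF recv)| = |{s0, s2, s3, s4, s6}| = 5.

5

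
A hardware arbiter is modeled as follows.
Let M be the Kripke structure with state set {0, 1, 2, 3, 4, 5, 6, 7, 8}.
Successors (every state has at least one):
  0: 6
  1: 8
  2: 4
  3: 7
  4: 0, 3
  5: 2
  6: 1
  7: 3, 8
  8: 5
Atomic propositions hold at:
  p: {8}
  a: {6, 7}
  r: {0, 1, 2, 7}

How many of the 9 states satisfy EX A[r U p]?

3

A[r U p]: least fixpoint, start Z0 = Sat(p) = {8}, add states in Sat(r) with every successor in Z. Z1 = {1, 8}; fixed.
Sat(A[r U p]) = {1, 8}
Sat(EX A[r U p]) = {s : some successor in {1, 8}} = {1, 6, 7}
|Sat(EX A[r U p])| = |{1, 6, 7}| = 3.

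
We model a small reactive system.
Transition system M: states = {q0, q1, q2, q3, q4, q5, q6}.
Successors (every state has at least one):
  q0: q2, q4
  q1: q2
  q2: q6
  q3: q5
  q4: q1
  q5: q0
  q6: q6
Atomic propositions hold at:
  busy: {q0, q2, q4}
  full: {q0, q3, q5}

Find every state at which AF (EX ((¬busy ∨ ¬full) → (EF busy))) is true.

{q0, q1, q3, q4, q5}

Sat(¬busy) = {q1, q3, q5, q6}
Sat(¬full) = {q1, q2, q4, q6}
Sat(¬busy ∨ ¬full) = {q1, q2, q3, q4, q5, q6}
EF busy: least fixpoint, start Z0 = {q0, q2, q4}, add states with some successor in Z. Z1 = {q0, q1, q2, q4, q5}; Z2 = {q0, q1, q2, q3, q4, q5}; fixed.
Sat(EF busy) = {q0, q1, q2, q3, q4, q5}
Sat((¬busy ∨ ¬full) → (EF busy)) = {q0, q1, q2, q3, q4, q5}
Sat(EX ((¬busy ∨ ¬full) → (EF busy))) = {s : some successor in {q0, q1, q2, q3, q4, q5}} = {q0, q1, q3, q4, q5}
AF (EX ((¬busy ∨ ¬full) → (EF busy))): least fixpoint, start Z0 = {q0, q1, q3, q4, q5}, add states with every successor in Z. Already a fixed point.
Sat(AF (EX ((¬busy ∨ ¬full) → (EF busy)))) = {q0, q1, q3, q4, q5}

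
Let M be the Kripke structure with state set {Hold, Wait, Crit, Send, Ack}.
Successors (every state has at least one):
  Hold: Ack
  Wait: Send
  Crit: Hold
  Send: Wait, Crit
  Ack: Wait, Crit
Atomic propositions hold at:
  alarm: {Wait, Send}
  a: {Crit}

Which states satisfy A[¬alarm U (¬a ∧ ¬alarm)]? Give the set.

Sat(¬alarm) = {Hold, Crit, Ack}
Sat(¬a) = {Hold, Wait, Send, Ack}
Sat(¬a ∧ ¬alarm) = {Hold, Ack}
A[¬alarm U (¬a ∧ ¬alarm)]: least fixpoint, start Z0 = Sat((¬a ∧ ¬alarm)) = {Hold, Ack}, add states in Sat(¬alarm) with every successor in Z. Z1 = {Hold, Crit, Ack}; fixed.
Sat(A[¬alarm U (¬a ∧ ¬alarm)]) = {Hold, Crit, Ack}

{Hold, Crit, Ack}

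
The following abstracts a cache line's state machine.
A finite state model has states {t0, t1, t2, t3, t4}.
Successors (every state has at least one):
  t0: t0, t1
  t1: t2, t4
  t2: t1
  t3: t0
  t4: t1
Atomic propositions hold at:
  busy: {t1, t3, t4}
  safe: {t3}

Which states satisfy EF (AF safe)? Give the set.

{t3}

AF safe: least fixpoint, start Z0 = {t3}, add states with every successor in Z. Already a fixed point.
Sat(AF safe) = {t3}
EF (AF safe): least fixpoint, start Z0 = {t3}, add states with some successor in Z. Already a fixed point.
Sat(EF (AF safe)) = {t3}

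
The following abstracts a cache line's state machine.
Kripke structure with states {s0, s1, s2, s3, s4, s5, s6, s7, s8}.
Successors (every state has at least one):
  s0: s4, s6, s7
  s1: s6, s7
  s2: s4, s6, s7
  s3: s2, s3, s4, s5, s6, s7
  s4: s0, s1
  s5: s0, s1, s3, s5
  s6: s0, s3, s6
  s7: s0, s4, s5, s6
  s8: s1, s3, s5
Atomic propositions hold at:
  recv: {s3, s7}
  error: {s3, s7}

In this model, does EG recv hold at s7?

No

EG recv: greatest fixpoint, start Z0 = {s3, s7}, keep only states in Sat with some successor in Z. Z1 = {s3}; fixed.
Sat(EG recv) = {s3}
s7 ∉ Sat(EG recv) = {s3}, so the formula does not hold at s7.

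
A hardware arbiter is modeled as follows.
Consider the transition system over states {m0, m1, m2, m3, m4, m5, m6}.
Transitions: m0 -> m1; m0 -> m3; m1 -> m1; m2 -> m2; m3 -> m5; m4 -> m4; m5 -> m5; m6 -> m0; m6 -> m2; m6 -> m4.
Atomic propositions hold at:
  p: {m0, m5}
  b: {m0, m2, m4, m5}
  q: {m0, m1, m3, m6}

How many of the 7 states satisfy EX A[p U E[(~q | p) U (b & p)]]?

Sat(~q) = {m2, m4, m5}
Sat(~q | p) = {m0, m2, m4, m5}
Sat(b & p) = {m0, m5}
E[(~q | p) U (b & p)]: least fixpoint, start Z0 = Sat((b & p)) = {m0, m5}, add states in Sat(~q | p) with some successor in Z. Already a fixed point.
Sat(E[(~q | p) U (b & p)]) = {m0, m5}
A[p U E[(~q | p) U (b & p)]]: least fixpoint, start Z0 = Sat(E[(~q | p) U (b & p)]) = {m0, m5}, add states in Sat(p) with every successor in Z. Already a fixed point.
Sat(A[p U E[(~q | p) U (b & p)]]) = {m0, m5}
Sat(EX A[p U E[(~q | p) U (b & p)]]) = {s : some successor in {m0, m5}} = {m3, m5, m6}
|Sat(EX A[p U E[(~q | p) U (b & p)]])| = |{m3, m5, m6}| = 3.

3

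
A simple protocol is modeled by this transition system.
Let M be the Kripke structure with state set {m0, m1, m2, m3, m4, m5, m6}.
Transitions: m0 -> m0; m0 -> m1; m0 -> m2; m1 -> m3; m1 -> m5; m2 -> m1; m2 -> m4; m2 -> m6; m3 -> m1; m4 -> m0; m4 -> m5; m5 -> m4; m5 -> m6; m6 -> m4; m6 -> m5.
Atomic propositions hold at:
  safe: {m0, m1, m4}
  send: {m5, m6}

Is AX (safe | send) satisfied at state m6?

Sat(safe | send) = {m0, m1, m4, m5, m6}
Sat(AX (safe | send)) = {s : every successor in {m0, m1, m4, m5, m6}} = {m2, m3, m4, m5, m6}
m6 ∈ Sat(AX (safe | send)) = {m2, m3, m4, m5, m6}, so the formula holds at m6.

Yes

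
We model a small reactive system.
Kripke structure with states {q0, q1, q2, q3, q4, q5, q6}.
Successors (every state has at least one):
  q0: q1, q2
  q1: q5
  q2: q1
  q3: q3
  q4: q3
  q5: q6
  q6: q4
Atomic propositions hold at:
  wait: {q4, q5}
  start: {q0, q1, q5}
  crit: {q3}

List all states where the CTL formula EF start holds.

{q0, q1, q2, q5}

EF start: least fixpoint, start Z0 = {q0, q1, q5}, add states with some successor in Z. Z1 = {q0, q1, q2, q5}; fixed.
Sat(EF start) = {q0, q1, q2, q5}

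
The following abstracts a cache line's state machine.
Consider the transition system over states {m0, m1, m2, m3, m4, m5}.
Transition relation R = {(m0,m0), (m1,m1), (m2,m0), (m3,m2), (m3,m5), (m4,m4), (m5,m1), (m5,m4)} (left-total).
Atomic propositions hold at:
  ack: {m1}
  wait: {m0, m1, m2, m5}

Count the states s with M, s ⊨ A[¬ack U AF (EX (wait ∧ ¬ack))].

Sat(¬ack) = {m0, m2, m3, m4, m5}
Sat(wait ∧ ¬ack) = {m0, m2, m5}
Sat(EX (wait ∧ ¬ack)) = {s : some successor in {m0, m2, m5}} = {m0, m2, m3}
AF (EX (wait ∧ ¬ack)): least fixpoint, start Z0 = {m0, m2, m3}, add states with every successor in Z. Already a fixed point.
Sat(AF (EX (wait ∧ ¬ack))) = {m0, m2, m3}
A[¬ack U AF (EX (wait ∧ ¬ack))]: least fixpoint, start Z0 = Sat(AF (EX (wait ∧ ¬ack))) = {m0, m2, m3}, add states in Sat(¬ack) with every successor in Z. Already a fixed point.
Sat(A[¬ack U AF (EX (wait ∧ ¬ack))]) = {m0, m2, m3}
|Sat(A[¬ack U AF (EX (wait ∧ ¬ack))])| = |{m0, m2, m3}| = 3.

3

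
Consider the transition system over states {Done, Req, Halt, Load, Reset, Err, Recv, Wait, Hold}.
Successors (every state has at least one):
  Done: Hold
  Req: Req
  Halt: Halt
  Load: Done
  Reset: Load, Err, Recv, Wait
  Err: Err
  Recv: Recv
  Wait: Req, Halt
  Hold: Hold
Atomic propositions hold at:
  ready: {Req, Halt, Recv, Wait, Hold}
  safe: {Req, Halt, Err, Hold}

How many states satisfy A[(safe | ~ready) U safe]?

Sat(~ready) = {Done, Load, Reset, Err}
Sat(safe | ~ready) = {Done, Req, Halt, Load, Reset, Err, Hold}
A[(safe | ~ready) U safe]: least fixpoint, start Z0 = Sat(safe) = {Req, Halt, Err, Hold}, add states in Sat(safe | ~ready) with every successor in Z. Z1 = {Done, Req, Halt, Err, Hold}; Z2 = {Done, Req, Halt, Load, Err, Hold}; fixed.
Sat(A[(safe | ~ready) U safe]) = {Done, Req, Halt, Load, Err, Hold}
|Sat(A[(safe | ~ready) U safe])| = |{Done, Req, Halt, Load, Err, Hold}| = 6.

6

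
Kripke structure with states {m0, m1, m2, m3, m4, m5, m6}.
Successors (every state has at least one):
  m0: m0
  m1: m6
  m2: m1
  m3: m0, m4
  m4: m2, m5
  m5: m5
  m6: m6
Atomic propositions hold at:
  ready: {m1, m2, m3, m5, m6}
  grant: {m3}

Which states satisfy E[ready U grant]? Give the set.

{m3}

E[ready U grant]: least fixpoint, start Z0 = Sat(grant) = {m3}, add states in Sat(ready) with some successor in Z. Already a fixed point.
Sat(E[ready U grant]) = {m3}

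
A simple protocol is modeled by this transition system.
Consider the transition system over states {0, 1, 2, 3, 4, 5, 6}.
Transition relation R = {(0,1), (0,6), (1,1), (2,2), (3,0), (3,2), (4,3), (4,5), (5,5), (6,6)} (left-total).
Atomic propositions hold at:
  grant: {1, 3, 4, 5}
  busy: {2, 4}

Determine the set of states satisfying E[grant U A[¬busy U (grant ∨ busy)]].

Sat(¬busy) = {0, 1, 3, 5, 6}
Sat(grant ∨ busy) = {1, 2, 3, 4, 5}
A[¬busy U (grant ∨ busy)]: least fixpoint, start Z0 = Sat((grant ∨ busy)) = {1, 2, 3, 4, 5}, add states in Sat(¬busy) with every successor in Z. Already a fixed point.
Sat(A[¬busy U (grant ∨ busy)]) = {1, 2, 3, 4, 5}
E[grant U A[¬busy U (grant ∨ busy)]]: least fixpoint, start Z0 = Sat(A[¬busy U (grant ∨ busy)]) = {1, 2, 3, 4, 5}, add states in Sat(grant) with some successor in Z. Already a fixed point.
Sat(E[grant U A[¬busy U (grant ∨ busy)]]) = {1, 2, 3, 4, 5}

{1, 2, 3, 4, 5}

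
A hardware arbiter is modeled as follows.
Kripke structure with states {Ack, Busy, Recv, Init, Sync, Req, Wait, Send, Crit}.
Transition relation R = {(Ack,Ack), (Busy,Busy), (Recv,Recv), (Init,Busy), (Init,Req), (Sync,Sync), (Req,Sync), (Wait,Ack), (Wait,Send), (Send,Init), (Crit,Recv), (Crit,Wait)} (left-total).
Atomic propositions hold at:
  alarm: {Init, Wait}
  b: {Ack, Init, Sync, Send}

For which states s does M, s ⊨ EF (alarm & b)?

Sat(alarm & b) = {Init}
EF (alarm & b): least fixpoint, start Z0 = {Init}, add states with some successor in Z. Z1 = {Init, Send}; Z2 = {Init, Wait, Send}; Z3 = {Init, Wait, Send, Crit}; fixed.
Sat(EF (alarm & b)) = {Init, Wait, Send, Crit}

{Init, Wait, Send, Crit}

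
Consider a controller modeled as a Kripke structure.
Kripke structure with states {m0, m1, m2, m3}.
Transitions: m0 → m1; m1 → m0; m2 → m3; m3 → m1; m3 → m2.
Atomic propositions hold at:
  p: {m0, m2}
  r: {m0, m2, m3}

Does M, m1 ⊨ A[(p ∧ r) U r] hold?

Sat(p ∧ r) = {m0, m2}
A[(p ∧ r) U r]: least fixpoint, start Z0 = Sat(r) = {m0, m2, m3}, add states in Sat(p ∧ r) with every successor in Z. Already a fixed point.
Sat(A[(p ∧ r) U r]) = {m0, m2, m3}
m1 ∉ Sat(A[(p ∧ r) U r]) = {m0, m2, m3}, so the formula does not hold at m1.

No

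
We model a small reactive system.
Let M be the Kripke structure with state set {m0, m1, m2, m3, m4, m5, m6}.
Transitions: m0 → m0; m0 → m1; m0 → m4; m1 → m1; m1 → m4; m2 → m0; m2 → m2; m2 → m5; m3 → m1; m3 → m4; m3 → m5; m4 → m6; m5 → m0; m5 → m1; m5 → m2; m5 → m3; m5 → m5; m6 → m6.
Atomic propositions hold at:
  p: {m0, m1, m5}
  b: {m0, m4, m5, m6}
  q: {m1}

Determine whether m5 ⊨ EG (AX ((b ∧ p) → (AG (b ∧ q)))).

No

Sat(b ∧ p) = {m0, m5}
Sat(b ∧ q) = ∅
AG (b ∧ q): greatest fixpoint, start Z0 = ∅, keep only states in Sat with every successor in Z. Already a fixed point.
Sat(AG (b ∧ q)) = ∅
Sat((b ∧ p) → (AG (b ∧ q))) = {m1, m2, m3, m4, m6}
Sat(AX ((b ∧ p) → (AG (b ∧ q)))) = {s : every successor in {m1, m2, m3, m4, m6}} = {m1, m4, m6}
EG (AX ((b ∧ p) → (AG (b ∧ q)))): greatest fixpoint, start Z0 = {m1, m4, m6}, keep only states in Sat with some successor in Z. Already a fixed point.
Sat(EG (AX ((b ∧ p) → (AG (b ∧ q))))) = {m1, m4, m6}
m5 ∉ Sat(EG (AX ((b ∧ p) → (AG (b ∧ q))))) = {m1, m4, m6}, so the formula does not hold at m5.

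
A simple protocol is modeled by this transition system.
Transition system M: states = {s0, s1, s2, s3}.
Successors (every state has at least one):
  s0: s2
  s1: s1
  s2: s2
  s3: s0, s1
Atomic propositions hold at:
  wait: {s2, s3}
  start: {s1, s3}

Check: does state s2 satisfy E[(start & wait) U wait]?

Yes

Sat(start & wait) = {s3}
E[(start & wait) U wait]: least fixpoint, start Z0 = Sat(wait) = {s2, s3}, add states in Sat(start & wait) with some successor in Z. Already a fixed point.
Sat(E[(start & wait) U wait]) = {s2, s3}
s2 ∈ Sat(E[(start & wait) U wait]) = {s2, s3}, so the formula holds at s2.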